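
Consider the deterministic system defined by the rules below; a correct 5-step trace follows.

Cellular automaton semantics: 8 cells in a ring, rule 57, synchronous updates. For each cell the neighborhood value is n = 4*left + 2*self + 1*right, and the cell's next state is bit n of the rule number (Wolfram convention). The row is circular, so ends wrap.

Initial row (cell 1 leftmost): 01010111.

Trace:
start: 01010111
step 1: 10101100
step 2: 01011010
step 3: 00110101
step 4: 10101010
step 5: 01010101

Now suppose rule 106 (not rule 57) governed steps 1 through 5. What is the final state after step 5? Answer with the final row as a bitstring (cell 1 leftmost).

(re-executing steps 1..5 under rule 106; state before step 1: 01010111)
step 1: 10101101
step 2: 11011111
step 3: 01110000
step 4: 11010000
step 5: 11100001

11100001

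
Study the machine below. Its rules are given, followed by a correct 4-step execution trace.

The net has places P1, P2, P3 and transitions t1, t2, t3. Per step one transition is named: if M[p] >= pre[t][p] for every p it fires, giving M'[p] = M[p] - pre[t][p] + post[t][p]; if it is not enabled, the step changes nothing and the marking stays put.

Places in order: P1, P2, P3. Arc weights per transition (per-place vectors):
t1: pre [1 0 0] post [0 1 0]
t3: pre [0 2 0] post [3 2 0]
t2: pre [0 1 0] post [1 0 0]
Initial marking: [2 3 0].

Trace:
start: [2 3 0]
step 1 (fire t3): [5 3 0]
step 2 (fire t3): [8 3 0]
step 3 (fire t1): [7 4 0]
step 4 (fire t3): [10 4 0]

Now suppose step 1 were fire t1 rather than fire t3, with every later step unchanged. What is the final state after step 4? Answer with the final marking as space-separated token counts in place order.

6 5 0

(re-executing from step 1 with the substitution; state before step 1: [2 3 0])
step 1 (fire t1): [1 4 0]
step 2 (fire t3): [4 4 0]
step 3 (fire t1): [3 5 0]
step 4 (fire t3): [6 5 0]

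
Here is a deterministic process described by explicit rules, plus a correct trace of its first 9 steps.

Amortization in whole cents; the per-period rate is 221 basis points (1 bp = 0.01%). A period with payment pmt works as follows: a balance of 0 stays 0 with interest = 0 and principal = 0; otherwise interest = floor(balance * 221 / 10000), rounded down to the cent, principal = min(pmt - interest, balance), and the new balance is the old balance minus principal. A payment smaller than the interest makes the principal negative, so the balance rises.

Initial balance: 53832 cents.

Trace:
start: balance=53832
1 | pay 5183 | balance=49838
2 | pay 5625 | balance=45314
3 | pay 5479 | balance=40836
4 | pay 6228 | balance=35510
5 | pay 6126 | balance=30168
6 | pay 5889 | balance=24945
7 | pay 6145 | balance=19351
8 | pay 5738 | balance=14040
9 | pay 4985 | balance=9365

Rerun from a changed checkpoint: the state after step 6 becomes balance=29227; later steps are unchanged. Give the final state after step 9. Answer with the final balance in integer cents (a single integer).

13937

state after step 6 := balance=29227
7 | pay 6145 | balance=23727
8 | pay 5738 | balance=18513
9 | pay 4985 | balance=13937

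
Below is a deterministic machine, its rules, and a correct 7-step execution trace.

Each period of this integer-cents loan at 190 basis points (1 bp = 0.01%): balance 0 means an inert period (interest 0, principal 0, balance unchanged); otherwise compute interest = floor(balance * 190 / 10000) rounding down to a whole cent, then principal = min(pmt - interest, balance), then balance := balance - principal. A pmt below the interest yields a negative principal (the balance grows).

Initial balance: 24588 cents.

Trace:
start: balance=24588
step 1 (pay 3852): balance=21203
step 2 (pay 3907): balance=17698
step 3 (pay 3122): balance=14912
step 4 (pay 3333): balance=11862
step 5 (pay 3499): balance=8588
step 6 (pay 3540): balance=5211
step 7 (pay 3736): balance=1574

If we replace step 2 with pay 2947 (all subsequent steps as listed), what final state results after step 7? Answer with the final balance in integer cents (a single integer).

2627

(re-executing from step 2 with the substitution; state before step 2: balance=21203)
step 2 (pay 2947): balance=18658
step 3 (pay 3122): balance=15890
step 4 (pay 3333): balance=12858
step 5 (pay 3499): balance=9603
step 6 (pay 3540): balance=6245
step 7 (pay 3736): balance=2627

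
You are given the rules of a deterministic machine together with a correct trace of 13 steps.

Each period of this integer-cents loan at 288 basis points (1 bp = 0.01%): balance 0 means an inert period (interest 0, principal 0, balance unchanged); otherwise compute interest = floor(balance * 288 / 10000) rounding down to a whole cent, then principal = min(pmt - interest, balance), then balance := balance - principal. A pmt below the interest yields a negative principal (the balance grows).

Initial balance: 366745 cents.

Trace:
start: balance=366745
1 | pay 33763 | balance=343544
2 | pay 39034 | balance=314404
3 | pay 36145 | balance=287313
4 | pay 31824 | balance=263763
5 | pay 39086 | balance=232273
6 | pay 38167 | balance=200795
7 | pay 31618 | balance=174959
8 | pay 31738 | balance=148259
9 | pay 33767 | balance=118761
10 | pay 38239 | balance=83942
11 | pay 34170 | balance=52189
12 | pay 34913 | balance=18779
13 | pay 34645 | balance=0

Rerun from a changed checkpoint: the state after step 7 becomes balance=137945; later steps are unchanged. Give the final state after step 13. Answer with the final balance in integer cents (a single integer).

state after step 7 := balance=137945
8 | pay 31738 | balance=110179
9 | pay 33767 | balance=79585
10 | pay 38239 | balance=43638
11 | pay 34170 | balance=10724
12 | pay 34913 | balance=0
13 | pay 34645 | balance=0

0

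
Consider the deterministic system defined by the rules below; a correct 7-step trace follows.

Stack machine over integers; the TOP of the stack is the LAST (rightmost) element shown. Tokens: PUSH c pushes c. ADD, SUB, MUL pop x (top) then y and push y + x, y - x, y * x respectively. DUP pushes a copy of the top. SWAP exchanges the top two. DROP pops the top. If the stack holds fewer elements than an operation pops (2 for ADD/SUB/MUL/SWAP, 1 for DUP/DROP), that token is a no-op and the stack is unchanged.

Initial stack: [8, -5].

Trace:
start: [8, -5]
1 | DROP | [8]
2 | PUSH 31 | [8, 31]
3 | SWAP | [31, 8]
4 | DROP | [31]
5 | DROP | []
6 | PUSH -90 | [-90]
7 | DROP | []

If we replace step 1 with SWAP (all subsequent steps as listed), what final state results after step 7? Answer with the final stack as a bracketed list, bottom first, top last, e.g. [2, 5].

[-5]

(re-executing from step 1 with the substitution; state before step 1: [8, -5])
1 | SWAP | [-5, 8]
2 | PUSH 31 | [-5, 8, 31]
3 | SWAP | [-5, 31, 8]
4 | DROP | [-5, 31]
5 | DROP | [-5]
6 | PUSH -90 | [-5, -90]
7 | DROP | [-5]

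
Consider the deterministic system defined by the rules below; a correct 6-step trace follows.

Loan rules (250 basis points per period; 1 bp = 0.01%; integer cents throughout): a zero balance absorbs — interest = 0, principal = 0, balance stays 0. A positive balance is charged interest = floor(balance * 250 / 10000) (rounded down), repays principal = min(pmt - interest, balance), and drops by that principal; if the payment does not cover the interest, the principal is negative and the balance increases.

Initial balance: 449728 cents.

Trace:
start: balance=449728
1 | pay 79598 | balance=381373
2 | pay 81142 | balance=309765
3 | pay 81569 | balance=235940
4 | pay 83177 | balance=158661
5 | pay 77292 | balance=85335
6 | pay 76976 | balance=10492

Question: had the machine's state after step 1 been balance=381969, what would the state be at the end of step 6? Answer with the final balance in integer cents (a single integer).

state after step 1 := balance=381969
2 | pay 81142 | balance=310376
3 | pay 81569 | balance=236566
4 | pay 83177 | balance=159303
5 | pay 77292 | balance=85993
6 | pay 76976 | balance=11166

11166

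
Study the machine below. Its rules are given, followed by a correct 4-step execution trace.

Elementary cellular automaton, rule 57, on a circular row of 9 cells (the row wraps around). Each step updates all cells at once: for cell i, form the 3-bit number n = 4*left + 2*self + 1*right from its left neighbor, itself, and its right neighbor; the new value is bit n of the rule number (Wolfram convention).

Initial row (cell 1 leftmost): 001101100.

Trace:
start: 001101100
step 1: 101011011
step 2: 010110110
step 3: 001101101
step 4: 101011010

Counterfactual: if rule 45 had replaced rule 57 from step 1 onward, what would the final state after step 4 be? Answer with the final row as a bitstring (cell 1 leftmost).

000110111

(re-executing steps 1..4 under rule 45; state before step 1: 001101100)
step 1: 101011001
step 2: 011110001
step 3: 110000101
step 4: 000110111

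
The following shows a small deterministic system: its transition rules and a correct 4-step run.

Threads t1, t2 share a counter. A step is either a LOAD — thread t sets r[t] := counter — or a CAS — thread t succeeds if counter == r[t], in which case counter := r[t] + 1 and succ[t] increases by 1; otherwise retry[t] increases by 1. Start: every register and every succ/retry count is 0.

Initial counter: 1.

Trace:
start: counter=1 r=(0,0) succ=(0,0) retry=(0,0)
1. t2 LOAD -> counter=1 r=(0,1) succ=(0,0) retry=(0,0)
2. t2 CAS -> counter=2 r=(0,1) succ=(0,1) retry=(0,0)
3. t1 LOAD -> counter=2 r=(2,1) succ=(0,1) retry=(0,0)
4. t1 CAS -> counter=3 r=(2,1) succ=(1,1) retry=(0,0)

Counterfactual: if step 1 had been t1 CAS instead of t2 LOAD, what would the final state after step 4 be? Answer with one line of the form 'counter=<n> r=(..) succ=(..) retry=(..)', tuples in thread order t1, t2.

counter=2 r=(1,0) succ=(1,0) retry=(1,1)

(re-executing from step 1 with the substitution; state before step 1: counter=1 r=(0,0) succ=(0,0) retry=(0,0))
1. t1 CAS -> counter=1 r=(0,0) succ=(0,0) retry=(1,0)
2. t2 CAS -> counter=1 r=(0,0) succ=(0,0) retry=(1,1)
3. t1 LOAD -> counter=1 r=(1,0) succ=(0,0) retry=(1,1)
4. t1 CAS -> counter=2 r=(1,0) succ=(1,0) retry=(1,1)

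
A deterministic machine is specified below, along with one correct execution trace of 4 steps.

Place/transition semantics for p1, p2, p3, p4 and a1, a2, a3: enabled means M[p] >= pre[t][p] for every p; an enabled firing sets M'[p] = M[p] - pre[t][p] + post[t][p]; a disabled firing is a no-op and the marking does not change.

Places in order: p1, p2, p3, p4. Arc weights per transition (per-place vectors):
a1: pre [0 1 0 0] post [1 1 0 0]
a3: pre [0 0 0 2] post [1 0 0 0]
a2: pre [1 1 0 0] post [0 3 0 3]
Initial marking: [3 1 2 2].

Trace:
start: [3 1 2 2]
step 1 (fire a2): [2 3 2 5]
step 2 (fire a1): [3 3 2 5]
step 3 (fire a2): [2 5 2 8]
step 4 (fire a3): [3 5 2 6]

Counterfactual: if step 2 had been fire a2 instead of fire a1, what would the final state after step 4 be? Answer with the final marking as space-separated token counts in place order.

1 7 2 9

(re-executing from step 2 with the substitution; state before step 2: [2 3 2 5])
step 2 (fire a2): [1 5 2 8]
step 3 (fire a2): [0 7 2 11]
step 4 (fire a3): [1 7 2 9]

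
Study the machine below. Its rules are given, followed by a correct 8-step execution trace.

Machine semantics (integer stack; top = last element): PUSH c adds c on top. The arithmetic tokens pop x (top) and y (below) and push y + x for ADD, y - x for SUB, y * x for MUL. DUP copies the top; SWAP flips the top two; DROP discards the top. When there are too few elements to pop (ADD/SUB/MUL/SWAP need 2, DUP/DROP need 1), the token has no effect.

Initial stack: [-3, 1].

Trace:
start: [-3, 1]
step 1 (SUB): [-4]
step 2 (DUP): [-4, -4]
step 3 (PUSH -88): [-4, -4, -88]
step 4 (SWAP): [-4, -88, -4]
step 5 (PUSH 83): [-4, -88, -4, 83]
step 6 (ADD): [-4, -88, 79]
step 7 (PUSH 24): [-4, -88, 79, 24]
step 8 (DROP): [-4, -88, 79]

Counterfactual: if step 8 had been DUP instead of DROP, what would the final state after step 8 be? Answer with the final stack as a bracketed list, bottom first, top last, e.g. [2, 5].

[-4, -88, 79, 24, 24]

(re-executing from step 8 with the substitution; state before step 8: [-4, -88, 79, 24])
step 8 (DUP): [-4, -88, 79, 24, 24]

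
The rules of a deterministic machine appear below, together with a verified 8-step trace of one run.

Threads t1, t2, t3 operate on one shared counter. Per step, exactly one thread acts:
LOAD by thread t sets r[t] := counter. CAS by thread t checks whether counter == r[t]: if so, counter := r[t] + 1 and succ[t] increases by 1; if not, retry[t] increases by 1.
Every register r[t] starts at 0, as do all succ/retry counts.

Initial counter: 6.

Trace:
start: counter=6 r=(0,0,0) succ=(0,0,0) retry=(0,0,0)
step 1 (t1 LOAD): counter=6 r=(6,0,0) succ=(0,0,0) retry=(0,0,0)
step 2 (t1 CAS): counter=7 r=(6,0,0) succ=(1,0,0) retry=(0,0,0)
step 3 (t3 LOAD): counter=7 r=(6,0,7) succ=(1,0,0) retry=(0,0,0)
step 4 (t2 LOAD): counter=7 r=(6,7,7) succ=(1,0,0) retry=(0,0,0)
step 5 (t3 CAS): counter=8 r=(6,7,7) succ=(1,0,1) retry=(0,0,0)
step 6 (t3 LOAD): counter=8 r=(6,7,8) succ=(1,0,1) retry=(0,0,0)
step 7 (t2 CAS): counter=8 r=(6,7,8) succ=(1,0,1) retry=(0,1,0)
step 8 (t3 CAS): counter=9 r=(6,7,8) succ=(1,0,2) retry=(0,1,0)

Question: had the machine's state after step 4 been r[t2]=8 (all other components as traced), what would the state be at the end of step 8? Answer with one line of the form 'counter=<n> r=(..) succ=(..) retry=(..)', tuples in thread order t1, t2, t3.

state after step 4 := counter=7 r=(6,8,7) succ=(1,0,0) retry=(0,0,0)
step 5 (t3 CAS): counter=8 r=(6,8,7) succ=(1,0,1) retry=(0,0,0)
step 6 (t3 LOAD): counter=8 r=(6,8,8) succ=(1,0,1) retry=(0,0,0)
step 7 (t2 CAS): counter=9 r=(6,8,8) succ=(1,1,1) retry=(0,0,0)
step 8 (t3 CAS): counter=9 r=(6,8,8) succ=(1,1,1) retry=(0,0,1)

counter=9 r=(6,8,8) succ=(1,1,1) retry=(0,0,1)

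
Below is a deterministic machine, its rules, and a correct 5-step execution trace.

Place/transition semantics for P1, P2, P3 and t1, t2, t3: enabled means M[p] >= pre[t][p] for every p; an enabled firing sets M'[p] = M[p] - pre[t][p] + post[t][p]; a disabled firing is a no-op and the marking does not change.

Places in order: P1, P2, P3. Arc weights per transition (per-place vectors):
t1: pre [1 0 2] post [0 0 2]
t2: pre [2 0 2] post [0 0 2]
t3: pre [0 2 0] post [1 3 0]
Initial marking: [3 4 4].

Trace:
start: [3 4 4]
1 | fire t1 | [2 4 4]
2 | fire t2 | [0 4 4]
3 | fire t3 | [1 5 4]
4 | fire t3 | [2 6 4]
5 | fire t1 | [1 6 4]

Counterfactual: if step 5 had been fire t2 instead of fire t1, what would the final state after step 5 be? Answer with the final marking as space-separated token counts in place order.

(re-executing from step 5 with the substitution; state before step 5: [2 6 4])
5 | fire t2 | [0 6 4]

0 6 4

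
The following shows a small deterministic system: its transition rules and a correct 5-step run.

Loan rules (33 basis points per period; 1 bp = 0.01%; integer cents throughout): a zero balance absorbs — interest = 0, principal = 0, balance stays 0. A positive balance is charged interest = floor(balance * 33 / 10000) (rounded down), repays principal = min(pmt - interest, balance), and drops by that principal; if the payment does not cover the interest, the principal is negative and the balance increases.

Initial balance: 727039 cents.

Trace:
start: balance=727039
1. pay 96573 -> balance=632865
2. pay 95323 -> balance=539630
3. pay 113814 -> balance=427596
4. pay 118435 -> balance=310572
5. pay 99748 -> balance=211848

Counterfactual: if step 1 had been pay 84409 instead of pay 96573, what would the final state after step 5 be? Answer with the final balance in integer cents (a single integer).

224174

(re-executing from step 1 with the substitution; state before step 1: balance=727039)
1. pay 84409 -> balance=645029
2. pay 95323 -> balance=551834
3. pay 113814 -> balance=439841
4. pay 118435 -> balance=322857
5. pay 99748 -> balance=224174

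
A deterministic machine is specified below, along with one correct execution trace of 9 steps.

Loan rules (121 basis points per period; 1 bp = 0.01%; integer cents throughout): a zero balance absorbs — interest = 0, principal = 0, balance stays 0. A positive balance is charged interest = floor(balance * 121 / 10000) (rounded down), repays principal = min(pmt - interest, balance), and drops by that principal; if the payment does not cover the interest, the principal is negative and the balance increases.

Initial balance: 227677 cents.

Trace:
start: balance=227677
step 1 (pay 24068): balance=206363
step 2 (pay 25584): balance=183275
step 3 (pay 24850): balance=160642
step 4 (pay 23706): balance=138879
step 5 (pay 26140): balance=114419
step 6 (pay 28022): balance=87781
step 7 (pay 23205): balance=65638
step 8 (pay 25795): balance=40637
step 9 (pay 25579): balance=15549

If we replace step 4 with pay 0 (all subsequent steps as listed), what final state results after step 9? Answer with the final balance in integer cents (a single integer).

40723

(re-executing from step 4 with the substitution; state before step 4: balance=160642)
step 4 (pay 0): balance=162585
step 5 (pay 26140): balance=138412
step 6 (pay 28022): balance=112064
step 7 (pay 23205): balance=90214
step 8 (pay 25795): balance=65510
step 9 (pay 25579): balance=40723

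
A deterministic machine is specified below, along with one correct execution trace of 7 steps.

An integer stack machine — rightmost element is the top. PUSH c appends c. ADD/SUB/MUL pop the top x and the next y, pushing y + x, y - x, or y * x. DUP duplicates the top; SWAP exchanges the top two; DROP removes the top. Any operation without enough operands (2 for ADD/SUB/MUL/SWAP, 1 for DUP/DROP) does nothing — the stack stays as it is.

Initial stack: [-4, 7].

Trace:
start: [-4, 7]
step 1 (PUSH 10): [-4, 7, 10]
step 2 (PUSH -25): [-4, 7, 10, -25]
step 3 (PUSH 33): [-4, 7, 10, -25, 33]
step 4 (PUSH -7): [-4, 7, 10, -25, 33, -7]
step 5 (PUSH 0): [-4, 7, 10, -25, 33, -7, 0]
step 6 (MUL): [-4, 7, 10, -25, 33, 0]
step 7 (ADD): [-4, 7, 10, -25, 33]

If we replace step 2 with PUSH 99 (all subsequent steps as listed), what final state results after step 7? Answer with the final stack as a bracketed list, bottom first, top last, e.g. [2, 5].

(re-executing from step 2 with the substitution; state before step 2: [-4, 7, 10])
step 2 (PUSH 99): [-4, 7, 10, 99]
step 3 (PUSH 33): [-4, 7, 10, 99, 33]
step 4 (PUSH -7): [-4, 7, 10, 99, 33, -7]
step 5 (PUSH 0): [-4, 7, 10, 99, 33, -7, 0]
step 6 (MUL): [-4, 7, 10, 99, 33, 0]
step 7 (ADD): [-4, 7, 10, 99, 33]

[-4, 7, 10, 99, 33]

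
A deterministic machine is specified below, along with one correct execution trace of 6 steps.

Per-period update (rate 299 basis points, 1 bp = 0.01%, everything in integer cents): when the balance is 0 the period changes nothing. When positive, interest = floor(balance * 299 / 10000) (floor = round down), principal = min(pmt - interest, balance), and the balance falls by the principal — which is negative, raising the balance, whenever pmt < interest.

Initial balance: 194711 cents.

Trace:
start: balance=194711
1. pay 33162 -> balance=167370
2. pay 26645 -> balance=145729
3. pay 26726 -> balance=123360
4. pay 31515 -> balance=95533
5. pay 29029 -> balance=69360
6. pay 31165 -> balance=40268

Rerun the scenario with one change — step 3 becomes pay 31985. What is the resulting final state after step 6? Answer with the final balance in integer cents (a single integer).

34524

(re-executing from step 3 with the substitution; state before step 3: balance=145729)
3. pay 31985 -> balance=118101
4. pay 31515 -> balance=90117
5. pay 29029 -> balance=63782
6. pay 31165 -> balance=34524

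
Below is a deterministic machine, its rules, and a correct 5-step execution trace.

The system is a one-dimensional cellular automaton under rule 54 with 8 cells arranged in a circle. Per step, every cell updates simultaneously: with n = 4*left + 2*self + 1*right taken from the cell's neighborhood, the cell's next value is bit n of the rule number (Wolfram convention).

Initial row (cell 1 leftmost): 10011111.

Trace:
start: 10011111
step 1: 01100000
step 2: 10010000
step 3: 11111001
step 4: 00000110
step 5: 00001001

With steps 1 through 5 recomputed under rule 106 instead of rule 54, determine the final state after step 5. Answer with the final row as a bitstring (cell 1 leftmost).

00101011

(re-executing steps 1..5 under rule 106; state before step 1: 10011111)
step 1: 10110000
step 2: 01110001
step 3: 11010010
step 4: 11100101
step 5: 00101011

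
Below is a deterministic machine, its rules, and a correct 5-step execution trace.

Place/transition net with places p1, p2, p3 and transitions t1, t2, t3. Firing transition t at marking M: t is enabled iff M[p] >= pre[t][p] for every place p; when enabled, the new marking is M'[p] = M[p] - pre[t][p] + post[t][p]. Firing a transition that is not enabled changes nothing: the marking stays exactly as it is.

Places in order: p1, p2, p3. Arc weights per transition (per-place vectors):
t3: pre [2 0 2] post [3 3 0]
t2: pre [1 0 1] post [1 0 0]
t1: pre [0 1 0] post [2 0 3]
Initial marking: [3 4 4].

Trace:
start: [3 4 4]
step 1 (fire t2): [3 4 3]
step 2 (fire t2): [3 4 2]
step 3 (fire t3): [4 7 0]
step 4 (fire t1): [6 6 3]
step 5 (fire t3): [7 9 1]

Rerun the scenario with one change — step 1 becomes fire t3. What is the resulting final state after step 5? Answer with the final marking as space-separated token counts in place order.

7 9 2

(re-executing from step 1 with the substitution; state before step 1: [3 4 4])
step 1 (fire t3): [4 7 2]
step 2 (fire t2): [4 7 1]
step 3 (fire t3): [4 7 1]
step 4 (fire t1): [6 6 4]
step 5 (fire t3): [7 9 2]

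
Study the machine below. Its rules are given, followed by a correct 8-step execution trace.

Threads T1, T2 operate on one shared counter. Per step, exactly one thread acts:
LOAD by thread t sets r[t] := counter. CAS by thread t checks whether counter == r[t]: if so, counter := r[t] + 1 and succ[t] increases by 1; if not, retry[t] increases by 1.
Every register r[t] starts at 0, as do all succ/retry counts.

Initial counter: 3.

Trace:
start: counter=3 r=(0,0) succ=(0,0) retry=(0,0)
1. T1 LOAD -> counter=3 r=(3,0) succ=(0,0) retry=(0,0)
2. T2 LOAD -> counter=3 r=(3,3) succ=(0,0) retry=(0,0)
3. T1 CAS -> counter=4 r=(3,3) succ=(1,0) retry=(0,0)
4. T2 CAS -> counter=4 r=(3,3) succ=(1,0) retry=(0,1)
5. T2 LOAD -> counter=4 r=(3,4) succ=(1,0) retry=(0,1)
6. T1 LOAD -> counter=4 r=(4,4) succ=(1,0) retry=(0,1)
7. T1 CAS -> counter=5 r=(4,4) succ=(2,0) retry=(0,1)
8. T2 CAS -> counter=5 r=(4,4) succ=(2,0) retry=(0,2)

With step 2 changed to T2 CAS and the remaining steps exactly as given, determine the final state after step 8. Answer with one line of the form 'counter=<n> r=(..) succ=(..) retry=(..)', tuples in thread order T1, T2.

counter=5 r=(4,4) succ=(2,0) retry=(0,3)

(re-executing from step 2 with the substitution; state before step 2: counter=3 r=(3,0) succ=(0,0) retry=(0,0))
2. T2 CAS -> counter=3 r=(3,0) succ=(0,0) retry=(0,1)
3. T1 CAS -> counter=4 r=(3,0) succ=(1,0) retry=(0,1)
4. T2 CAS -> counter=4 r=(3,0) succ=(1,0) retry=(0,2)
5. T2 LOAD -> counter=4 r=(3,4) succ=(1,0) retry=(0,2)
6. T1 LOAD -> counter=4 r=(4,4) succ=(1,0) retry=(0,2)
7. T1 CAS -> counter=5 r=(4,4) succ=(2,0) retry=(0,2)
8. T2 CAS -> counter=5 r=(4,4) succ=(2,0) retry=(0,3)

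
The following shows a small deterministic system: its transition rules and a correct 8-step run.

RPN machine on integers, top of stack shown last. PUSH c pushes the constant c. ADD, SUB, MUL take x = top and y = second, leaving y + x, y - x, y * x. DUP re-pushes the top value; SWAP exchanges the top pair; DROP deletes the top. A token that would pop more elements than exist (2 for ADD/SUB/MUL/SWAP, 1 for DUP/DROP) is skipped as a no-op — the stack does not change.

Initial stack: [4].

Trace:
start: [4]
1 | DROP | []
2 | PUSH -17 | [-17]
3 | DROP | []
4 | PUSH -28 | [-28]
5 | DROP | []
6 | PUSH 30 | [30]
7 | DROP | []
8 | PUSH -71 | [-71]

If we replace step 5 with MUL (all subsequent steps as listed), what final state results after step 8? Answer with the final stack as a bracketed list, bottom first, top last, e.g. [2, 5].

[-28, -71]

(re-executing from step 5 with the substitution; state before step 5: [-28])
5 | MUL | [-28]
6 | PUSH 30 | [-28, 30]
7 | DROP | [-28]
8 | PUSH -71 | [-28, -71]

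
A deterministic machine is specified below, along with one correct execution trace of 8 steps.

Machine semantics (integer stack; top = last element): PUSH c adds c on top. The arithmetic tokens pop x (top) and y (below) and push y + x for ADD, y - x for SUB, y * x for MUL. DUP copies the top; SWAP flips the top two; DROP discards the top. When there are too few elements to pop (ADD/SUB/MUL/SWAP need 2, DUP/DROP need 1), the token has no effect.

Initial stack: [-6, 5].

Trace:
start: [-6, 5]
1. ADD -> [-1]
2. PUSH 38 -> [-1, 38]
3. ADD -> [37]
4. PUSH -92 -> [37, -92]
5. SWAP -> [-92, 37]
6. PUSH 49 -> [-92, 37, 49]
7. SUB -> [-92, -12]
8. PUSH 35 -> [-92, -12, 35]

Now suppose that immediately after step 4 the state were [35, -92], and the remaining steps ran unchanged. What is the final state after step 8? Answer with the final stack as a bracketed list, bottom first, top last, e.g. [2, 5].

state after step 4 := [35, -92]
5. SWAP -> [-92, 35]
6. PUSH 49 -> [-92, 35, 49]
7. SUB -> [-92, -14]
8. PUSH 35 -> [-92, -14, 35]

[-92, -14, 35]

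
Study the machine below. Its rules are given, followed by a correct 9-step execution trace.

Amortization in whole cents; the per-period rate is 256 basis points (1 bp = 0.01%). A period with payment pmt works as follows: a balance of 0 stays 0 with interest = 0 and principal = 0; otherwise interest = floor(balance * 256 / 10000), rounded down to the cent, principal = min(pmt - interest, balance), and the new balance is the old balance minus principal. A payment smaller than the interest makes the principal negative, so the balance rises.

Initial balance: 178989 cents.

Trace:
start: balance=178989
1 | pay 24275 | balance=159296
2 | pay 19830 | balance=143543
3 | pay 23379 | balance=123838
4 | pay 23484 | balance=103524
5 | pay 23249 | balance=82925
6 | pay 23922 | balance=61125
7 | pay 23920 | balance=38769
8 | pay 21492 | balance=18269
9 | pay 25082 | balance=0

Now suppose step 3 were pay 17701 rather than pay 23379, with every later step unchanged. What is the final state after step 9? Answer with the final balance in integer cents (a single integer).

262

(re-executing from step 3 with the substitution; state before step 3: balance=143543)
3 | pay 17701 | balance=129516
4 | pay 23484 | balance=109347
5 | pay 23249 | balance=88897
6 | pay 23922 | balance=67250
7 | pay 23920 | balance=45051
8 | pay 21492 | balance=24712
9 | pay 25082 | balance=262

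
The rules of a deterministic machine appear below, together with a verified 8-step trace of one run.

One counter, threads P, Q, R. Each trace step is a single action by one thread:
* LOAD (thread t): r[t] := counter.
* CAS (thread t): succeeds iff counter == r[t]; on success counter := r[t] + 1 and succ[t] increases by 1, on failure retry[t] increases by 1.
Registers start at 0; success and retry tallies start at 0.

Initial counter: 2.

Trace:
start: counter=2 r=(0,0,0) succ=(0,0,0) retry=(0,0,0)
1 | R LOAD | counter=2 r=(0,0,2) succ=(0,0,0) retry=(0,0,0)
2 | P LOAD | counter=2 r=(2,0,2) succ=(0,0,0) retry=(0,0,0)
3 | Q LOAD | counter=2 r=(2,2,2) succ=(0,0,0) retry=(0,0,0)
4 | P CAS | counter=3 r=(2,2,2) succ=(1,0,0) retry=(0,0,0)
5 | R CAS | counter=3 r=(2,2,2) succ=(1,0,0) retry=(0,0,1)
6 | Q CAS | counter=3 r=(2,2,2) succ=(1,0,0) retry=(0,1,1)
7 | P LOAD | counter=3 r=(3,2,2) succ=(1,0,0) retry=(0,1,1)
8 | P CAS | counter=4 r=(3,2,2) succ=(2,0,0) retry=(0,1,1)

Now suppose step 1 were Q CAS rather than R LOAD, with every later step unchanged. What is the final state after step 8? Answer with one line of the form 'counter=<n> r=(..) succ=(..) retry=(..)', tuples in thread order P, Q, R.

counter=4 r=(3,2,0) succ=(2,0,0) retry=(0,2,1)

(re-executing from step 1 with the substitution; state before step 1: counter=2 r=(0,0,0) succ=(0,0,0) retry=(0,0,0))
1 | Q CAS | counter=2 r=(0,0,0) succ=(0,0,0) retry=(0,1,0)
2 | P LOAD | counter=2 r=(2,0,0) succ=(0,0,0) retry=(0,1,0)
3 | Q LOAD | counter=2 r=(2,2,0) succ=(0,0,0) retry=(0,1,0)
4 | P CAS | counter=3 r=(2,2,0) succ=(1,0,0) retry=(0,1,0)
5 | R CAS | counter=3 r=(2,2,0) succ=(1,0,0) retry=(0,1,1)
6 | Q CAS | counter=3 r=(2,2,0) succ=(1,0,0) retry=(0,2,1)
7 | P LOAD | counter=3 r=(3,2,0) succ=(1,0,0) retry=(0,2,1)
8 | P CAS | counter=4 r=(3,2,0) succ=(2,0,0) retry=(0,2,1)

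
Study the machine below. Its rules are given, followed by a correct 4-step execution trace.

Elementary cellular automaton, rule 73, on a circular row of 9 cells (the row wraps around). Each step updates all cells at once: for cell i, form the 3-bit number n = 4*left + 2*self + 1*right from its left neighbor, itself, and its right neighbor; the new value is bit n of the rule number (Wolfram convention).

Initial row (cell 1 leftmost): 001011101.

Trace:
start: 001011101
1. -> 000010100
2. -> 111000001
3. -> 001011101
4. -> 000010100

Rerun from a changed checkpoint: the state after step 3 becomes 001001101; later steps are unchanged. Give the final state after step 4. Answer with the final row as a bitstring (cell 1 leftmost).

000001100

state after step 3 := 001001101
4. -> 000001100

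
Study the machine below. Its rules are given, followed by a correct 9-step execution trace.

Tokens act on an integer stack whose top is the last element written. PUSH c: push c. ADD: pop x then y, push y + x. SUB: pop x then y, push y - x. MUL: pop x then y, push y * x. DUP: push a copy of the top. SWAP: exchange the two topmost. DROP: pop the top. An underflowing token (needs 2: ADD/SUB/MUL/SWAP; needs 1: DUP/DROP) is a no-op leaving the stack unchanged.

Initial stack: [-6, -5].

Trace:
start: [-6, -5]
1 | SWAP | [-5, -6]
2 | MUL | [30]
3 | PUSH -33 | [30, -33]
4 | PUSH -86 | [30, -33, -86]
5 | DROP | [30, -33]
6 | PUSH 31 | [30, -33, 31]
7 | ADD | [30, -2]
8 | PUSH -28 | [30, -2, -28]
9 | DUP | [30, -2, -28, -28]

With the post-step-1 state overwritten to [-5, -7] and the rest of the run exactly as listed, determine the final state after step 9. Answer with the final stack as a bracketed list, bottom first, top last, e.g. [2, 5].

state after step 1 := [-5, -7]
2 | MUL | [35]
3 | PUSH -33 | [35, -33]
4 | PUSH -86 | [35, -33, -86]
5 | DROP | [35, -33]
6 | PUSH 31 | [35, -33, 31]
7 | ADD | [35, -2]
8 | PUSH -28 | [35, -2, -28]
9 | DUP | [35, -2, -28, -28]

[35, -2, -28, -28]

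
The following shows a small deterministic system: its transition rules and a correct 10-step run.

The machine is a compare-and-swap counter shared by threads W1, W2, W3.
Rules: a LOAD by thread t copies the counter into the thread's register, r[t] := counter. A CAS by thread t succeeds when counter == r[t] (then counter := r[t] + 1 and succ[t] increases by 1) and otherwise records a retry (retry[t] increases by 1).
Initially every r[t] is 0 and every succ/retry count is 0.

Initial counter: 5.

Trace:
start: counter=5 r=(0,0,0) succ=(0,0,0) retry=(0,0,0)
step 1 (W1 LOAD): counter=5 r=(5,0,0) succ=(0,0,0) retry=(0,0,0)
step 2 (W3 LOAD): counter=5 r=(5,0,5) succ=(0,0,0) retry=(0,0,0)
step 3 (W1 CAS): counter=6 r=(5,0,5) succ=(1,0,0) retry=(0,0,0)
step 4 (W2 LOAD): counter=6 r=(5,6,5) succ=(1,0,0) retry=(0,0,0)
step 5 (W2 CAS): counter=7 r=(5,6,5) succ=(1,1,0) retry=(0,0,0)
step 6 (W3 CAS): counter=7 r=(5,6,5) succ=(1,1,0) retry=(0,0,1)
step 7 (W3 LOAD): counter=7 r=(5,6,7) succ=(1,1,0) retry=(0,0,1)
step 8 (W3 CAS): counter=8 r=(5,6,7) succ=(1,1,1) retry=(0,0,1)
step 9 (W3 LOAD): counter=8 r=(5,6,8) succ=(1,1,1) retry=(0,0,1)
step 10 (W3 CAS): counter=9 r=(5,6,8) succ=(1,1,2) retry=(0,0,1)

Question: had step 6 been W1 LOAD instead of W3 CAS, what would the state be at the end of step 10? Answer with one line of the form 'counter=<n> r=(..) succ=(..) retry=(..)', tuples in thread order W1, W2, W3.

(re-executing from step 6 with the substitution; state before step 6: counter=7 r=(5,6,5) succ=(1,1,0) retry=(0,0,0))
step 6 (W1 LOAD): counter=7 r=(7,6,5) succ=(1,1,0) retry=(0,0,0)
step 7 (W3 LOAD): counter=7 r=(7,6,7) succ=(1,1,0) retry=(0,0,0)
step 8 (W3 CAS): counter=8 r=(7,6,7) succ=(1,1,1) retry=(0,0,0)
step 9 (W3 LOAD): counter=8 r=(7,6,8) succ=(1,1,1) retry=(0,0,0)
step 10 (W3 CAS): counter=9 r=(7,6,8) succ=(1,1,2) retry=(0,0,0)

counter=9 r=(7,6,8) succ=(1,1,2) retry=(0,0,0)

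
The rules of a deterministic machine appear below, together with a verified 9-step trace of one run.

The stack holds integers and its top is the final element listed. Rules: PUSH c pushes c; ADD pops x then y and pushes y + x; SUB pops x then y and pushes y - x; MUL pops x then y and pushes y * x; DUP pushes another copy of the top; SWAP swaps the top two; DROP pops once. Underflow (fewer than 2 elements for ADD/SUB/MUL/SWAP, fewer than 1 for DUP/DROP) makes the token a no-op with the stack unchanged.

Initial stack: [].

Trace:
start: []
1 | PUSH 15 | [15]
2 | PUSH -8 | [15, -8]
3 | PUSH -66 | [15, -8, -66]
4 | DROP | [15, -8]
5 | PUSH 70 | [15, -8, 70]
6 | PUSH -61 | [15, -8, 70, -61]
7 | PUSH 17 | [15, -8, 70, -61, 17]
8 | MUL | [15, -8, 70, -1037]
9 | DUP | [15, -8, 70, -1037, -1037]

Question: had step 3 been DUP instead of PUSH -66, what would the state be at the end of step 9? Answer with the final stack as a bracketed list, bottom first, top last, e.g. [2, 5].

[15, -8, 70, -1037, -1037]

(re-executing from step 3 with the substitution; state before step 3: [15, -8])
3 | DUP | [15, -8, -8]
4 | DROP | [15, -8]
5 | PUSH 70 | [15, -8, 70]
6 | PUSH -61 | [15, -8, 70, -61]
7 | PUSH 17 | [15, -8, 70, -61, 17]
8 | MUL | [15, -8, 70, -1037]
9 | DUP | [15, -8, 70, -1037, -1037]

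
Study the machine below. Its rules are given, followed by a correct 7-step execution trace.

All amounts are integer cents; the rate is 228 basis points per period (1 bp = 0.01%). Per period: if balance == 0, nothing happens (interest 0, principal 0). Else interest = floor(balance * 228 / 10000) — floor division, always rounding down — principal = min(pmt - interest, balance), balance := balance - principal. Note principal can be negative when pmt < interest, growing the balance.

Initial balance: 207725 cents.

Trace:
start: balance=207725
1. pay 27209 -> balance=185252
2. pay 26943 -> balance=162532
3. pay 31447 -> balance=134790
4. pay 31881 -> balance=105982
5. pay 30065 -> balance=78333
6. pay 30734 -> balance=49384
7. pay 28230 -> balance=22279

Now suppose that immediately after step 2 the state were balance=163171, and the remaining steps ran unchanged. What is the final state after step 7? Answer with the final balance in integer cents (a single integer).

22995

state after step 2 := balance=163171
3. pay 31447 -> balance=135444
4. pay 31881 -> balance=106651
5. pay 30065 -> balance=79017
6. pay 30734 -> balance=50084
7. pay 28230 -> balance=22995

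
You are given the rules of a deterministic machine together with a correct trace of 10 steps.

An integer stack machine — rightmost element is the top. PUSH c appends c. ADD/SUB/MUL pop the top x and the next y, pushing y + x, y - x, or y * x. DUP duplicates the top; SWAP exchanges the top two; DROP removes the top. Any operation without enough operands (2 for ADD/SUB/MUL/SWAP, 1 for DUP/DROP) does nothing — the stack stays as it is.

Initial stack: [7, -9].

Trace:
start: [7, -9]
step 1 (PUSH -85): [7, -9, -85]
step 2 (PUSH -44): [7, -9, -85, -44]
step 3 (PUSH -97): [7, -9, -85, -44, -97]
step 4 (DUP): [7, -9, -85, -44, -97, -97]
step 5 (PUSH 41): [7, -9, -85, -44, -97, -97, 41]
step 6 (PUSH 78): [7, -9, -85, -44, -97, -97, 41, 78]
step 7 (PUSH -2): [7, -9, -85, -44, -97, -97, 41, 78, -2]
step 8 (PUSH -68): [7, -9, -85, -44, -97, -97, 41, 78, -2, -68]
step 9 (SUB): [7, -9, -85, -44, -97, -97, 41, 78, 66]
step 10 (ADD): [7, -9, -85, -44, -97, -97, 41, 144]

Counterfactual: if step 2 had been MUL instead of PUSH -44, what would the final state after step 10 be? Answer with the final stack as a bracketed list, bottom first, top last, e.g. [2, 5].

[7, 765, -97, -97, 41, 144]

(re-executing from step 2 with the substitution; state before step 2: [7, -9, -85])
step 2 (MUL): [7, 765]
step 3 (PUSH -97): [7, 765, -97]
step 4 (DUP): [7, 765, -97, -97]
step 5 (PUSH 41): [7, 765, -97, -97, 41]
step 6 (PUSH 78): [7, 765, -97, -97, 41, 78]
step 7 (PUSH -2): [7, 765, -97, -97, 41, 78, -2]
step 8 (PUSH -68): [7, 765, -97, -97, 41, 78, -2, -68]
step 9 (SUB): [7, 765, -97, -97, 41, 78, 66]
step 10 (ADD): [7, 765, -97, -97, 41, 144]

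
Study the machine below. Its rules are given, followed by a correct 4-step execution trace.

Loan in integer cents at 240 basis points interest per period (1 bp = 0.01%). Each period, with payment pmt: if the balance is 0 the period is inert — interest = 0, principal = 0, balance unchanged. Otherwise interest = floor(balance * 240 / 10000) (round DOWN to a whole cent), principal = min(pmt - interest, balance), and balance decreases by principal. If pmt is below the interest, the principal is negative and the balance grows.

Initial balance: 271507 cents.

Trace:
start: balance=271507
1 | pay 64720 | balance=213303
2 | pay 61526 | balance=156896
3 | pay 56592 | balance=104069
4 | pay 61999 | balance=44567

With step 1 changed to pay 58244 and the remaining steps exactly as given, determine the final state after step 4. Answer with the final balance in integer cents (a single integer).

(re-executing from step 1 with the substitution; state before step 1: balance=271507)
1 | pay 58244 | balance=219779
2 | pay 61526 | balance=163527
3 | pay 56592 | balance=110859
4 | pay 61999 | balance=51520

51520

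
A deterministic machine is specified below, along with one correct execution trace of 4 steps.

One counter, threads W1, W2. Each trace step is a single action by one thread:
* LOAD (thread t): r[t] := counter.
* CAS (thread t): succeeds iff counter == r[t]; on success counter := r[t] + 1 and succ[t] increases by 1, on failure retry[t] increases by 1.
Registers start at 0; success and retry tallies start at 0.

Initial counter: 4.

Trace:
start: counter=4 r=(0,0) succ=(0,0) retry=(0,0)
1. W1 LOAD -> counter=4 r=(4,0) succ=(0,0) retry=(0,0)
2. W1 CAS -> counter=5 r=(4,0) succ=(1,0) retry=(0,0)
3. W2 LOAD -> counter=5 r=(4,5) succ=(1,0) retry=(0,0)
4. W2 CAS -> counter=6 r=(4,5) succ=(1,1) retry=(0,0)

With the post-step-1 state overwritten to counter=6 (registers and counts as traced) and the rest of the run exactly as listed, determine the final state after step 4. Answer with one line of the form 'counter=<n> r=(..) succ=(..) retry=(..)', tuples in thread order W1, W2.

state after step 1 := counter=6 r=(4,0) succ=(0,0) retry=(0,0)
2. W1 CAS -> counter=6 r=(4,0) succ=(0,0) retry=(1,0)
3. W2 LOAD -> counter=6 r=(4,6) succ=(0,0) retry=(1,0)
4. W2 CAS -> counter=7 r=(4,6) succ=(0,1) retry=(1,0)

counter=7 r=(4,6) succ=(0,1) retry=(1,0)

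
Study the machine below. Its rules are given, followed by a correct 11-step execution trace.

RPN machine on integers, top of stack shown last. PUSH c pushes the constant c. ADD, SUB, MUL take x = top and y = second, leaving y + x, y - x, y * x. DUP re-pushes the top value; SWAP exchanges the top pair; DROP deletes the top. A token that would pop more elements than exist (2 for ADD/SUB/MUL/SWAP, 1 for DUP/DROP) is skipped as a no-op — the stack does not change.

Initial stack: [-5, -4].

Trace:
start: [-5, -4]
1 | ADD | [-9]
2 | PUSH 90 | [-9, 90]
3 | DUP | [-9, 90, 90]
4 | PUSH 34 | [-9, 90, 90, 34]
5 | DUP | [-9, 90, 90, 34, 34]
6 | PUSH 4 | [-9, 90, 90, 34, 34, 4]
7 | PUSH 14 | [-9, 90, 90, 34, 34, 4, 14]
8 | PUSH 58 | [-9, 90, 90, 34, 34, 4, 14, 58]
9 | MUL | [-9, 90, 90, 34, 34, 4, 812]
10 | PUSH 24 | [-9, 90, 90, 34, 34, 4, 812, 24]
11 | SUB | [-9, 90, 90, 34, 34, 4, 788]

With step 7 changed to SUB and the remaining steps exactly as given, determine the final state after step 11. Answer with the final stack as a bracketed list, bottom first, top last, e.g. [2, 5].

[-9, 90, 90, 34, 1716]

(re-executing from step 7 with the substitution; state before step 7: [-9, 90, 90, 34, 34, 4])
7 | SUB | [-9, 90, 90, 34, 30]
8 | PUSH 58 | [-9, 90, 90, 34, 30, 58]
9 | MUL | [-9, 90, 90, 34, 1740]
10 | PUSH 24 | [-9, 90, 90, 34, 1740, 24]
11 | SUB | [-9, 90, 90, 34, 1716]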